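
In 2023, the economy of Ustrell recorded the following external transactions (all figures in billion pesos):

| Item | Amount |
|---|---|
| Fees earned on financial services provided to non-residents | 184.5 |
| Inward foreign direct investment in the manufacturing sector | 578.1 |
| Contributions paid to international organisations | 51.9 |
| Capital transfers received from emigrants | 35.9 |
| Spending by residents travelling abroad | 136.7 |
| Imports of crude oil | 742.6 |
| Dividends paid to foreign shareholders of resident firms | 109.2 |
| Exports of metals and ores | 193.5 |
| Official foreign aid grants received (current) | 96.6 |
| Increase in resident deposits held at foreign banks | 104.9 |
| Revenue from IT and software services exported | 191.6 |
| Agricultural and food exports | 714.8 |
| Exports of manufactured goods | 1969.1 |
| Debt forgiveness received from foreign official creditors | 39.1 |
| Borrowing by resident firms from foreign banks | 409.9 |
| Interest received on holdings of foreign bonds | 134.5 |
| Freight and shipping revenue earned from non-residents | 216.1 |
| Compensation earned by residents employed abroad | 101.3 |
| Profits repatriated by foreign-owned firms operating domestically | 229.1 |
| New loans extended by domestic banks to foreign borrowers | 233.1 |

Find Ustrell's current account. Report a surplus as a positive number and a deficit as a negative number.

2532.5

Goods: -742.6 + 193.5 + 714.8 + 1969.1 = 2134.8
Services: 216.1 + 184.5 - 136.7 + 191.6 = 455.5
Primary income: -229.1 + 134.5 - 109.2 + 101.3 = -102.5
Secondary income: -51.9 + 96.6 = 44.7
Current account = 2134.8 + 455.5 + (-102.5) + 44.7 = 2532.5
(Excluded from the current account — financial account: inward foreign direct investment in the manufacturing sector 578.1, increase in resident deposits held at foreign banks 104.9, borrowing by resident firms from foreign banks 409.9, new loans extended by domestic banks to foreign borrowers 233.1; capital account: capital transfers received from emigrants 35.9, debt forgiveness received from foreign official creditors 39.1.)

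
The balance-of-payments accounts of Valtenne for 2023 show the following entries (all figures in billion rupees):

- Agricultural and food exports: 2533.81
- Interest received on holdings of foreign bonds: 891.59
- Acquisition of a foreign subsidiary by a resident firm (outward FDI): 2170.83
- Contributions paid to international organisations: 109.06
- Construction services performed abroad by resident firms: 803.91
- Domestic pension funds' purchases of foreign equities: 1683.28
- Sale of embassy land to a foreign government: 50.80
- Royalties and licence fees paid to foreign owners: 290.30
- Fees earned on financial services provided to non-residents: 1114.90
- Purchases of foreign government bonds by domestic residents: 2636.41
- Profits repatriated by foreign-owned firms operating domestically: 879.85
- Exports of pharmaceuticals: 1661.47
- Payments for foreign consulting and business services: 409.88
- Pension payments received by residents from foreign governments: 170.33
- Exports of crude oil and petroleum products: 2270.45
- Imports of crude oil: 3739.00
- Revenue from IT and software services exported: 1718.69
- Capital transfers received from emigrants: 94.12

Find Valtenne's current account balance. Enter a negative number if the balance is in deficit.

5737.06

Goods: -3739.00 + 2533.81 + 2270.45 + 1661.47 = 2726.73
Services: -290.30 + 803.91 + 1718.69 - 409.88 + 1114.90 = 2937.32
Primary income: -879.85 + 891.59 = 11.74
Secondary income: 170.33 - 109.06 = 61.27
Current account = 2726.73 + 2937.32 + 11.74 + 61.27 = 5737.06
(Excluded from the current account — financial account: acquisition of a foreign subsidiary by a resident firm (outward FDI) 2170.83, domestic pension funds' purchases of foreign equities 1683.28, purchases of foreign government bonds by domestic residents 2636.41; capital account: sale of embassy land to a foreign government 50.80, capital transfers received from emigrants 94.12.)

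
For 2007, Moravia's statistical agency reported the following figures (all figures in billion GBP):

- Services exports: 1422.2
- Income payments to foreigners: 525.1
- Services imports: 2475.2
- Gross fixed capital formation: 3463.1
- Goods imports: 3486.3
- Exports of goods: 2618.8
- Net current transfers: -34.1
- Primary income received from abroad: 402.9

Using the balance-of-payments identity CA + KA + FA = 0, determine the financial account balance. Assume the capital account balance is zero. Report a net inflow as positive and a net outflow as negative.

2076.8

Goods balance = 2618.8 - 3486.3 = -867.5
Services balance = 1422.2 - 2475.2 = -1053.0
Trade balance (goods + services) = -867.5 + (-1053.0) = -1920.5
Net primary income = 402.9 - 525.1 = -122.2
Net secondary income = -34.1
Current account = -1920.5 + (-122.2) + (-34.1) = -2076.8
Financial account = -(-2076.8) = 2076.8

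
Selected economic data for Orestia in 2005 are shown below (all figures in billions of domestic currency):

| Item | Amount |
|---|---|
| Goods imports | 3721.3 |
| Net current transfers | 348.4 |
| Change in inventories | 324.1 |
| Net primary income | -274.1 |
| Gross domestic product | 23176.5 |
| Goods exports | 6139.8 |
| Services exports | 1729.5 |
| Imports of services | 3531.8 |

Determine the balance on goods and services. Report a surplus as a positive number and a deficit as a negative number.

Goods balance = 6139.8 - 3721.3 = 2418.5
Services balance = 1729.5 - 3531.8 = -1802.3
Trade balance (goods + services) = 2418.5 + (-1802.3) = 616.2

616.2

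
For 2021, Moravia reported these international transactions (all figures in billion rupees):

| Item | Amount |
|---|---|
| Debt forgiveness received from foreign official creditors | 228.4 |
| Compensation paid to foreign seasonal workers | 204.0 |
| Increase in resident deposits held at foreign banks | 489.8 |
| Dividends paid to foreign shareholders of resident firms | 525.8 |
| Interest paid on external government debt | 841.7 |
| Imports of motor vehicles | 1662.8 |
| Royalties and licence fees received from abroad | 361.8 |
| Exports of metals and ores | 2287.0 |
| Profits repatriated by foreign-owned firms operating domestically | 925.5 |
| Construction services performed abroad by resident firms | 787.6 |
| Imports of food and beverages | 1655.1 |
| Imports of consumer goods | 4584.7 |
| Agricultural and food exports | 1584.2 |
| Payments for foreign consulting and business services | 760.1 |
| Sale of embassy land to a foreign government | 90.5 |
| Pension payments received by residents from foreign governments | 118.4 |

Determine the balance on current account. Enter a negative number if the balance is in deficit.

Goods: 1584.2 + 2287.0 - 1662.8 - 1655.1 - 4584.7 = -4031.4
Services: 787.6 - 760.1 + 361.8 = 389.3
Primary income: -204.0 - 925.5 - 525.8 - 841.7 = -2497.0
Secondary income: 118.4
Current account = (-4031.4) + 389.3 + (-2497.0) + 118.4 = -6020.7
(Excluded from the current account — capital account: debt forgiveness received from foreign official creditors 228.4, sale of embassy land to a foreign government 90.5; financial account: increase in resident deposits held at foreign banks 489.8.)

-6020.7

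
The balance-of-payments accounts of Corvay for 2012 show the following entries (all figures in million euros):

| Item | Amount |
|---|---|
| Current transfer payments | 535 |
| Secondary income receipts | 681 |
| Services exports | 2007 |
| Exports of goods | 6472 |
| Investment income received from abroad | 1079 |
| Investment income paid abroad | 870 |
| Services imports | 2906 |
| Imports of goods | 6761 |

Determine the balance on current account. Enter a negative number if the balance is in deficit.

Goods balance = 6472 - 6761 = -289
Services balance = 2007 - 2906 = -899
Trade balance (goods + services) = -289 + (-899) = -1188
Net primary income = 1079 - 870 = 209
Net secondary income = 681 - 535 = 146
Current account = -1188 + 209 + 146 = -833

-833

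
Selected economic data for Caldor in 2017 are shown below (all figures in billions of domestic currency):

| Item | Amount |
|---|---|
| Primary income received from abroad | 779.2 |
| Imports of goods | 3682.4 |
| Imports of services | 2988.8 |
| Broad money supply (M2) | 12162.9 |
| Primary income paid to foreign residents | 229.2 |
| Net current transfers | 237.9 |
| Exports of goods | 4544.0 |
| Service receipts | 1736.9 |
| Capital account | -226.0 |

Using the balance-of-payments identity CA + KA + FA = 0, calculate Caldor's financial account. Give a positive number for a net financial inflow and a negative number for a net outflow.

Goods balance = 4544.0 - 3682.4 = 861.6
Services balance = 1736.9 - 2988.8 = -1251.9
Trade balance (goods + services) = 861.6 + (-1251.9) = -390.3
Net primary income = 779.2 - 229.2 = 550.0
Net secondary income = 237.9
Current account = -390.3 + 550.0 + 237.9 = 397.6
Financial account = -(397.6 + (-226.0)) = -171.6

-171.6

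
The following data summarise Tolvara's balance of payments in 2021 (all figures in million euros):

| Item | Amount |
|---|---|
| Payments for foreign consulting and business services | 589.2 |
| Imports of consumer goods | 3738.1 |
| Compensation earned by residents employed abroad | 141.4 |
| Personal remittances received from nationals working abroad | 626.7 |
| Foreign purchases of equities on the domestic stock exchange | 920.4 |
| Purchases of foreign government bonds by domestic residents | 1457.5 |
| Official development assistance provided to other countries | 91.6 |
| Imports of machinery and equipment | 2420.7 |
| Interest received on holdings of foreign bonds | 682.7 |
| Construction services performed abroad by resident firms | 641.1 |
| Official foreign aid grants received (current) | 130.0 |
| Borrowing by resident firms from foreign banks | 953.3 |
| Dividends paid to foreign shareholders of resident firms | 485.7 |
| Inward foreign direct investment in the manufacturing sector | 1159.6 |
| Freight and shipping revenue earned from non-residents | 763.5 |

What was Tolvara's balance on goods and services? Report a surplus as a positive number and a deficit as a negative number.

Goods: -2420.7 - 3738.1 = -6158.8
Services: 641.1 + 763.5 - 589.2 = 815.4
Trade balance = -6158.8 + 815.4 = -5343.4
(Excluded from the trade balance — primary income: compensation earned by residents employed abroad 141.4, interest received on holdings of foreign bonds 682.7, dividends paid to foreign shareholders of resident firms 485.7; secondary income: personal remittances received from nationals working abroad 626.7, official development assistance provided to other countries 91.6, official foreign aid grants received (current) 130.0; financial account: foreign purchases of equities on the domestic stock exchange 920.4, purchases of foreign government bonds by domestic residents 1457.5, borrowing by resident firms from foreign banks 953.3, inward foreign direct investment in the manufacturing sector 1159.6.)

-5343.4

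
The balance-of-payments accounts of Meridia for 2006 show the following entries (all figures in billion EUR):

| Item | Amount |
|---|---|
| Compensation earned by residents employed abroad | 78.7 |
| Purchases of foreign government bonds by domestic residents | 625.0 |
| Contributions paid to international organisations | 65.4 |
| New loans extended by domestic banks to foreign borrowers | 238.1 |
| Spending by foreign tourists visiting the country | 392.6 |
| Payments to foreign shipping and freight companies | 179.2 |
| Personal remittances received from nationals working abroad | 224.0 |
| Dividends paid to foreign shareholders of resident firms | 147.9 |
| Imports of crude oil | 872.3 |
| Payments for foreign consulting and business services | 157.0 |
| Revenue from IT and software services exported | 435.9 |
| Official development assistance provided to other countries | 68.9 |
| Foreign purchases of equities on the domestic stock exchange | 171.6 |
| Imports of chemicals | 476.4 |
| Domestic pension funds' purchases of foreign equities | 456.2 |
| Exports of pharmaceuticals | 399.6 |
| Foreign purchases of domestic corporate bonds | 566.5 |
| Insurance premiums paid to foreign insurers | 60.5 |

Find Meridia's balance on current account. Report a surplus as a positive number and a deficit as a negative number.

-496.8

Goods: -476.4 - 872.3 + 399.6 = -949.1
Services: 435.9 - 179.2 + 392.6 - 60.5 - 157.0 = 431.8
Primary income: 78.7 - 147.9 = -69.2
Secondary income: -65.4 + 224.0 - 68.9 = 89.7
Current account = (-949.1) + 431.8 + (-69.2) + 89.7 = -496.8
(Excluded from the current account — financial account: purchases of foreign government bonds by domestic residents 625.0, new loans extended by domestic banks to foreign borrowers 238.1, foreign purchases of equities on the domestic stock exchange 171.6, domestic pension funds' purchases of foreign equities 456.2, foreign purchases of domestic corporate bonds 566.5.)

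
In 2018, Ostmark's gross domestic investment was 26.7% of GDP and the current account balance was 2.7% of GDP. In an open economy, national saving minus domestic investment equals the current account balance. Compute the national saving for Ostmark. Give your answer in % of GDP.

S = I + CA = 26.7 + 2.7 = 29.4

29.4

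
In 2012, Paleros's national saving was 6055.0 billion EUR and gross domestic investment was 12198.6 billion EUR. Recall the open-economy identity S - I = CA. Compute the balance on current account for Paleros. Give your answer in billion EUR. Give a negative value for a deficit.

CA = S - I = 6055.0 - 12198.6 = -6143.6

-6143.6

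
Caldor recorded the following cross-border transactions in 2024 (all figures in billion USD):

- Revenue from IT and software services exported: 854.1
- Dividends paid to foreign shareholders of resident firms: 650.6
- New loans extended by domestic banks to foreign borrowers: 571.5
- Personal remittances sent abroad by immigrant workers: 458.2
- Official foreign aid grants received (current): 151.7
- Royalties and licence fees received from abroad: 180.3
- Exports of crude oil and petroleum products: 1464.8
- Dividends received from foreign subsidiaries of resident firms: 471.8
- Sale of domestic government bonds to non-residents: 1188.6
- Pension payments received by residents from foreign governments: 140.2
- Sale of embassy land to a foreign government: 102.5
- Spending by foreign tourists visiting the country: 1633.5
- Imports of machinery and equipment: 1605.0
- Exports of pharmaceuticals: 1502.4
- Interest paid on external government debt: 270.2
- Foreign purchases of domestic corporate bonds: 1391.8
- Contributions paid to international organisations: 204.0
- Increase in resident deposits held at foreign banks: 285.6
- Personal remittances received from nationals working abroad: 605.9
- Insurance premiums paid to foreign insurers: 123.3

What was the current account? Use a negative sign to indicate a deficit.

3693.4

Goods: -1605.0 + 1502.4 + 1464.8 = 1362.2
Services: 180.3 - 123.3 + 1633.5 + 854.1 = 2544.6
Primary income: 471.8 - 270.2 - 650.6 = -449.0
Secondary income: 151.7 + 140.2 - 204.0 - 458.2 + 605.9 = 235.6
Current account = 1362.2 + 2544.6 + (-449.0) + 235.6 = 3693.4
(Excluded from the current account — financial account: new loans extended by domestic banks to foreign borrowers 571.5, sale of domestic government bonds to non-residents 1188.6, foreign purchases of domestic corporate bonds 1391.8, increase in resident deposits held at foreign banks 285.6; capital account: sale of embassy land to a foreign government 102.5.)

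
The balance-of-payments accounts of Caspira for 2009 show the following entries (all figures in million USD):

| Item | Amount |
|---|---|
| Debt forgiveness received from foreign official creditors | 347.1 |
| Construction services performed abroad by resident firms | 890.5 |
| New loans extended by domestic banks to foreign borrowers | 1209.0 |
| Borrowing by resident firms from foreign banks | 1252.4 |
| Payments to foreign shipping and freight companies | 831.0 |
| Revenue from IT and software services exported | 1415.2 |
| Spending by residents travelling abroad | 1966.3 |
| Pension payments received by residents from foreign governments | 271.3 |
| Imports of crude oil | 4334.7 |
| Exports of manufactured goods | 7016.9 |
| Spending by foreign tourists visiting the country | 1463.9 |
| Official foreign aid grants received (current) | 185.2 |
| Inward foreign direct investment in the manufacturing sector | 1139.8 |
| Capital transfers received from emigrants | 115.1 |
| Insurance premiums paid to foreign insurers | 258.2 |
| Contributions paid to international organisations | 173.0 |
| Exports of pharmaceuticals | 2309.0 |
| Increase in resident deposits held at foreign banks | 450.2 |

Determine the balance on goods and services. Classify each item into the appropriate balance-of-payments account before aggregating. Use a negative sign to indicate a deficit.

Goods: -4334.7 + 2309.0 + 7016.9 = 4991.2
Services: 1415.2 + 890.5 - 1966.3 - 258.2 + 1463.9 - 831.0 = 714.1
Trade balance = 4991.2 + 714.1 = 5705.3
(Excluded from the trade balance — capital account: debt forgiveness received from foreign official creditors 347.1, capital transfers received from emigrants 115.1; financial account: new loans extended by domestic banks to foreign borrowers 1209.0, borrowing by resident firms from foreign banks 1252.4, inward foreign direct investment in the manufacturing sector 1139.8, increase in resident deposits held at foreign banks 450.2; secondary income: pension payments received by residents from foreign governments 271.3, official foreign aid grants received (current) 185.2, contributions paid to international organisations 173.0.)

5705.3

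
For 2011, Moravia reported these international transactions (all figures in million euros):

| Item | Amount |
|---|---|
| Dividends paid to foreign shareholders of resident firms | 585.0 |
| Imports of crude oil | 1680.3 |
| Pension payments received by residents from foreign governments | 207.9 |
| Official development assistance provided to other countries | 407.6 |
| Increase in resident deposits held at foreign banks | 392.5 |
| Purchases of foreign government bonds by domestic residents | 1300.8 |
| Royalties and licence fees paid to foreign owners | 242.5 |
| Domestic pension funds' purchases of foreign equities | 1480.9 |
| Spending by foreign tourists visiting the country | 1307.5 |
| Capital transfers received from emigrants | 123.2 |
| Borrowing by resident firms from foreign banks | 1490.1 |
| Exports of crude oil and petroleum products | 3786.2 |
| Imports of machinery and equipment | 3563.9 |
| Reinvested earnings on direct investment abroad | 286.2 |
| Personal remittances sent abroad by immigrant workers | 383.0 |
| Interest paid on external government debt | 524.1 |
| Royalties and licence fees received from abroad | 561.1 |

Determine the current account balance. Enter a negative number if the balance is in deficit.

-1237.5

Goods: 3786.2 - 3563.9 - 1680.3 = -1458.0
Services: -242.5 + 561.1 + 1307.5 = 1626.1
Primary income: -585.0 + 286.2 - 524.1 = -822.9
Secondary income: -383.0 + 207.9 - 407.6 = -582.7
Current account = (-1458.0) + 1626.1 + (-822.9) + (-582.7) = -1237.5
(Excluded from the current account — financial account: increase in resident deposits held at foreign banks 392.5, purchases of foreign government bonds by domestic residents 1300.8, domestic pension funds' purchases of foreign equities 1480.9, borrowing by resident firms from foreign banks 1490.1; capital account: capital transfers received from emigrants 123.2.)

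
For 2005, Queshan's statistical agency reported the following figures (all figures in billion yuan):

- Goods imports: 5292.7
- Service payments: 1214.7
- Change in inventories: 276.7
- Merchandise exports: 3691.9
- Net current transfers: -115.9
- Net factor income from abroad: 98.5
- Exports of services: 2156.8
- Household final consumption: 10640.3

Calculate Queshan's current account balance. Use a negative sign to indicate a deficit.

Goods balance = 3691.9 - 5292.7 = -1600.8
Services balance = 2156.8 - 1214.7 = 942.1
Trade balance (goods + services) = -1600.8 + 942.1 = -658.7
Net primary income = 98.5
Net secondary income = -115.9
Current account = -658.7 + 98.5 + (-115.9) = -676.1

-676.1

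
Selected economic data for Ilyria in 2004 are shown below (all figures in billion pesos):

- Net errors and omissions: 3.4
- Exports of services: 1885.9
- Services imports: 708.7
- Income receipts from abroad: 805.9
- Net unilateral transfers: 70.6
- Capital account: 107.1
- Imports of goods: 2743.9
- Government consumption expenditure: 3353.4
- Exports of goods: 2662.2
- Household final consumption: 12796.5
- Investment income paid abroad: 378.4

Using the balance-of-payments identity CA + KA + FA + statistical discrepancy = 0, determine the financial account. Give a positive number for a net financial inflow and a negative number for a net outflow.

Goods balance = 2662.2 - 2743.9 = -81.7
Services balance = 1885.9 - 708.7 = 1177.2
Trade balance (goods + services) = -81.7 + 1177.2 = 1095.5
Net primary income = 805.9 - 378.4 = 427.5
Net secondary income = 70.6
Current account = 1095.5 + 427.5 + 70.6 = 1593.6
Financial account = -(1593.6 + 107.1 + 3.4) = -1704.1

-1704.1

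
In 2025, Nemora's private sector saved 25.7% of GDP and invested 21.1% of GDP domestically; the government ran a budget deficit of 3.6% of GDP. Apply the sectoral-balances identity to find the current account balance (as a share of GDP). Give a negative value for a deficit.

By the sectoral-balances identity, CA = (S_private - I) + (T - G).
Private balance = 25.7 - 21.1 = 4.6
Government balance (T - G) = -3.6
CA = 4.6 + (-3.6) = 1.0

1.0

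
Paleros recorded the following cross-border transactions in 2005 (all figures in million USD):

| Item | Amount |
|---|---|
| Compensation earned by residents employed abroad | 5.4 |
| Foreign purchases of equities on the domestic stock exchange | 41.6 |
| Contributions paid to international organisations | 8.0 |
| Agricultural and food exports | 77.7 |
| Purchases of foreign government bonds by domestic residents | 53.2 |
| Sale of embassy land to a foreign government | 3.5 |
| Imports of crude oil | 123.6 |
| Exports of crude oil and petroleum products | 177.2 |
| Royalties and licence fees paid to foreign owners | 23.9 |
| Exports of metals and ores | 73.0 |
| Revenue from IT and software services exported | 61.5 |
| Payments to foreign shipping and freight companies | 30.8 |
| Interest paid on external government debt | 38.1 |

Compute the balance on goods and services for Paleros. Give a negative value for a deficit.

Goods: 77.7 + 177.2 - 123.6 + 73.0 = 204.3
Services: 61.5 - 30.8 - 23.9 = 6.8
Trade balance = 204.3 + 6.8 = 211.1
(Excluded from the trade balance — primary income: compensation earned by residents employed abroad 5.4, interest paid on external government debt 38.1; financial account: foreign purchases of equities on the domestic stock exchange 41.6, purchases of foreign government bonds by domestic residents 53.2; secondary income: contributions paid to international organisations 8.0; capital account: sale of embassy land to a foreign government 3.5.)

211.1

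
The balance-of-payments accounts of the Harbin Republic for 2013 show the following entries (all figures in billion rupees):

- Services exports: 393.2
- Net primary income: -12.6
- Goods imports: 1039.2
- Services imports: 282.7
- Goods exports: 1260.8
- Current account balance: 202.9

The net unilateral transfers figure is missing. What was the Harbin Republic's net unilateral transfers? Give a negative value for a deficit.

-116.6

Current account = goods balance + services balance + net primary income + net secondary income
Sum of the known components = 319.5
Net unilateral transfers = CA - (known components) = 202.9 - 319.5 = -116.6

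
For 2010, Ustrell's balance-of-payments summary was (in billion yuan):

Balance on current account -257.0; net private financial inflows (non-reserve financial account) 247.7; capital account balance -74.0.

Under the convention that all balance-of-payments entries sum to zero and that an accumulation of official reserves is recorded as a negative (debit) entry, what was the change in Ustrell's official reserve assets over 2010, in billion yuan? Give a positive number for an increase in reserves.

Official reserve transactions balance = -((-257.0) + (-74.0) + 247.7) = 83.3
An accumulation of reserves is recorded as a debit (negative entry), so the change in the stock of reserves is the negative of that balance.
Change in official reserves = -(83.3) = -83.3

-83.3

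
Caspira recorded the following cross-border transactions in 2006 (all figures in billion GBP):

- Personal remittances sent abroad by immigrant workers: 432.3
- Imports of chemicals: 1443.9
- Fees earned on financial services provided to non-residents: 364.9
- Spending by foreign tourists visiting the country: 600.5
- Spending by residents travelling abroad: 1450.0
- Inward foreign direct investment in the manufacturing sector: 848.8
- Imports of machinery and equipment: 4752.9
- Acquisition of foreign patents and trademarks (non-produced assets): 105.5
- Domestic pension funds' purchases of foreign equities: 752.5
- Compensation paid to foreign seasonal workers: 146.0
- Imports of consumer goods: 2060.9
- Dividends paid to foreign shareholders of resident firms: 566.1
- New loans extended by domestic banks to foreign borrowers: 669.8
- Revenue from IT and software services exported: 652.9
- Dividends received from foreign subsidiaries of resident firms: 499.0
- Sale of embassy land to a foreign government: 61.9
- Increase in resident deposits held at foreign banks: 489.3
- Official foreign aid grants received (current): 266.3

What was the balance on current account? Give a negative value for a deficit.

Goods: -4752.9 - 1443.9 - 2060.9 = -8257.7
Services: -1450.0 + 600.5 + 652.9 + 364.9 = 168.3
Primary income: -146.0 + 499.0 - 566.1 = -213.1
Secondary income: -432.3 + 266.3 = -166.0
Current account = (-8257.7) + 168.3 + (-213.1) + (-166.0) = -8468.5
(Excluded from the current account — financial account: inward foreign direct investment in the manufacturing sector 848.8, domestic pension funds' purchases of foreign equities 752.5, new loans extended by domestic banks to foreign borrowers 669.8, increase in resident deposits held at foreign banks 489.3; capital account: acquisition of foreign patents and trademarks (non-produced assets) 105.5, sale of embassy land to a foreign government 61.9.)

-8468.5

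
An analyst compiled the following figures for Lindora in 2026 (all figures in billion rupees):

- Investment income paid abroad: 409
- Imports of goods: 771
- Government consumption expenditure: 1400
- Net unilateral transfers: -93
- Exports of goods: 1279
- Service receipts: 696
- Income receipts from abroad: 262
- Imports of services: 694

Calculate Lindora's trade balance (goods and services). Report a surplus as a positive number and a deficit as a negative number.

510

Goods balance = 1279 - 771 = 508
Services balance = 696 - 694 = 2
Trade balance (goods + services) = 508 + 2 = 510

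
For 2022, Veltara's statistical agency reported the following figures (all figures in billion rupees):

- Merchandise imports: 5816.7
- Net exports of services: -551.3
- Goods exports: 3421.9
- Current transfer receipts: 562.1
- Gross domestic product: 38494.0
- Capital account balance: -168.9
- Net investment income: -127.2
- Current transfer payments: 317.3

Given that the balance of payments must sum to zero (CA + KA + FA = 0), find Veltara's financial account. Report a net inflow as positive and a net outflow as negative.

2997.4

Goods balance = 3421.9 - 5816.7 = -2394.8
Services balance = -551.3
Trade balance (goods + services) = -2394.8 + (-551.3) = -2946.1
Net primary income = -127.2
Net secondary income = 562.1 - 317.3 = 244.8
Current account = -2946.1 + (-127.2) + 244.8 = -2828.5
Financial account = -(-2828.5 + (-168.9)) = 2997.4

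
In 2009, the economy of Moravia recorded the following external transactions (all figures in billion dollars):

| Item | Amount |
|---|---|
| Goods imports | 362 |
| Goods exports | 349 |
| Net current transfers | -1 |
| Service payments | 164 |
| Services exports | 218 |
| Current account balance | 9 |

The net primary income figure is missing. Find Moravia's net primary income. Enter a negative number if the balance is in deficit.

Current account = goods balance + services balance + net primary income + net secondary income
Sum of the known components = 40
Net primary income = CA - (known components) = 9 - 40 = -31

-31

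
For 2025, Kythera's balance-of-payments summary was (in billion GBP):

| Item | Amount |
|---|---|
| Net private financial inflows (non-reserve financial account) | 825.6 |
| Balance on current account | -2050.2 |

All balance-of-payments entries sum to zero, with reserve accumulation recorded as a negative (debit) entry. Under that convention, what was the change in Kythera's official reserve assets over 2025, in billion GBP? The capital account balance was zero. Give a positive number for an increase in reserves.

-1224.6

Official reserve transactions balance = -((-2050.2) + 825.6) = 1224.6
An accumulation of reserves is recorded as a debit (negative entry), so the change in the stock of reserves is the negative of that balance.
Change in official reserves = -(1224.6) = -1224.6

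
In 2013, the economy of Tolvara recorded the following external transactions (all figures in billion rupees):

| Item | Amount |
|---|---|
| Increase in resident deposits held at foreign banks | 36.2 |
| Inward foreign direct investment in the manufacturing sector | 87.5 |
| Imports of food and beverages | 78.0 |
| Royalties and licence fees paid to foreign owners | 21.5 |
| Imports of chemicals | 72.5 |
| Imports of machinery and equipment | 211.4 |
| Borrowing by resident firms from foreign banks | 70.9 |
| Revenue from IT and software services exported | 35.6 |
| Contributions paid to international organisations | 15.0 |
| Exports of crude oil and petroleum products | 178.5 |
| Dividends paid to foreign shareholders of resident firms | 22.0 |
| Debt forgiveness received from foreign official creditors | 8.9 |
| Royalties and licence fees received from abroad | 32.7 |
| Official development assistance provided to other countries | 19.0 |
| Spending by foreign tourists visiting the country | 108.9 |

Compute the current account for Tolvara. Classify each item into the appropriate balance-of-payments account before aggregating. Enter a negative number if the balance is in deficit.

-83.7

Goods: -78.0 - 72.5 + 178.5 - 211.4 = -183.4
Services: 35.6 + 32.7 + 108.9 - 21.5 = 155.7
Primary income: -22.0
Secondary income: -15.0 - 19.0 = -34.0
Current account = (-183.4) + 155.7 + (-22.0) + (-34.0) = -83.7
(Excluded from the current account — financial account: increase in resident deposits held at foreign banks 36.2, inward foreign direct investment in the manufacturing sector 87.5, borrowing by resident firms from foreign banks 70.9; capital account: debt forgiveness received from foreign official creditors 8.9.)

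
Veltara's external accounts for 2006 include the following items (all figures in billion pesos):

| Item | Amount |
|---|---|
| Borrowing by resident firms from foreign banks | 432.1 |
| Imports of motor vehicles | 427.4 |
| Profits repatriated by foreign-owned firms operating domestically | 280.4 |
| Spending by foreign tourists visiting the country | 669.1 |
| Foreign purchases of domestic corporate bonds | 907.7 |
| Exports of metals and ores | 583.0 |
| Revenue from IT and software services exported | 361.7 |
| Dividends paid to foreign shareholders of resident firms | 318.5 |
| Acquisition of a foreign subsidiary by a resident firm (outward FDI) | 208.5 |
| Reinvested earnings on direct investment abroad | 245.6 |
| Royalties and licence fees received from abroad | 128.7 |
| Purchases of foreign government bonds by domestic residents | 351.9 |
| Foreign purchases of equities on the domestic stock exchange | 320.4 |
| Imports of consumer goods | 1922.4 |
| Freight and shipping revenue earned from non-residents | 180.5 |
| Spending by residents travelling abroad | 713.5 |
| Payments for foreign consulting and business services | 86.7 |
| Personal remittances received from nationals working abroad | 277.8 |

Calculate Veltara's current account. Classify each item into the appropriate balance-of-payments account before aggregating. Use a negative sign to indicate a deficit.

-1302.5

Goods: 583.0 - 1922.4 - 427.4 = -1766.8
Services: 361.7 - 713.5 - 86.7 + 669.1 + 180.5 + 128.7 = 539.8
Primary income: -280.4 - 318.5 + 245.6 = -353.3
Secondary income: 277.8
Current account = (-1766.8) + 539.8 + (-353.3) + 277.8 = -1302.5
(Excluded from the current account — financial account: borrowing by resident firms from foreign banks 432.1, foreign purchases of domestic corporate bonds 907.7, acquisition of a foreign subsidiary by a resident firm (outward FDI) 208.5, purchases of foreign government bonds by domestic residents 351.9, foreign purchases of equities on the domestic stock exchange 320.4.)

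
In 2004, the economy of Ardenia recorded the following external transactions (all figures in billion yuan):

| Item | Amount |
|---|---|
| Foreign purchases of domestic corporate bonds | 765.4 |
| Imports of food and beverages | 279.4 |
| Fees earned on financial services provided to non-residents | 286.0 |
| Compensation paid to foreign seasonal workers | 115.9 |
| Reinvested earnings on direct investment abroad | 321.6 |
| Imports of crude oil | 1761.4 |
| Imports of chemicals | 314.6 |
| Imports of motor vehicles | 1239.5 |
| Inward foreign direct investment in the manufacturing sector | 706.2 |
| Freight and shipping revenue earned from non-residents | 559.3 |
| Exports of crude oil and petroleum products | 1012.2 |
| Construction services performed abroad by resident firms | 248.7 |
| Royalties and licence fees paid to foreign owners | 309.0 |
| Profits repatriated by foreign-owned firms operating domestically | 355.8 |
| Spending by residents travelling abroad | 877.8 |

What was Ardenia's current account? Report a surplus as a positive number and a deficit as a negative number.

-2825.6

Goods: -1239.5 - 314.6 + 1012.2 - 1761.4 - 279.4 = -2582.7
Services: 559.3 - 877.8 + 286.0 + 248.7 - 309.0 = -92.8
Primary income: -115.9 - 355.8 + 321.6 = -150.1
Current account = (-2582.7) + (-92.8) + (-150.1) = -2825.6
(Excluded from the current account — financial account: foreign purchases of domestic corporate bonds 765.4, inward foreign direct investment in the manufacturing sector 706.2.)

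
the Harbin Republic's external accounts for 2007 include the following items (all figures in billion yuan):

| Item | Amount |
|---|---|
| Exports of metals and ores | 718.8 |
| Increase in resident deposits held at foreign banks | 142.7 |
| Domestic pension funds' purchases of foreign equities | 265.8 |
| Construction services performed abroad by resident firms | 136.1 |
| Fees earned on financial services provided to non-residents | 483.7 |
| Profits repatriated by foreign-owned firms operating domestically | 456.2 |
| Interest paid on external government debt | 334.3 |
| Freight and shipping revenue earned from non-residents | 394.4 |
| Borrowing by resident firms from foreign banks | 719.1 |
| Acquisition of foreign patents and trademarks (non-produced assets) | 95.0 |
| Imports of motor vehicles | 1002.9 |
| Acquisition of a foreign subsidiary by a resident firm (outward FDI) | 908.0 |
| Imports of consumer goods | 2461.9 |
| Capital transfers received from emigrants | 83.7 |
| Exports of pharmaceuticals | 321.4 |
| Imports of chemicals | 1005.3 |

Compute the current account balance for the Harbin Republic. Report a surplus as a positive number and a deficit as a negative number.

-3206.2

Goods: -2461.9 - 1002.9 + 718.8 - 1005.3 + 321.4 = -3429.9
Services: 394.4 + 136.1 + 483.7 = 1014.2
Primary income: -334.3 - 456.2 = -790.5
Current account = (-3429.9) + 1014.2 + (-790.5) = -3206.2
(Excluded from the current account — financial account: increase in resident deposits held at foreign banks 142.7, domestic pension funds' purchases of foreign equities 265.8, borrowing by resident firms from foreign banks 719.1, acquisition of a foreign subsidiary by a resident firm (outward FDI) 908.0; capital account: acquisition of foreign patents and trademarks (non-produced assets) 95.0, capital transfers received from emigrants 83.7.)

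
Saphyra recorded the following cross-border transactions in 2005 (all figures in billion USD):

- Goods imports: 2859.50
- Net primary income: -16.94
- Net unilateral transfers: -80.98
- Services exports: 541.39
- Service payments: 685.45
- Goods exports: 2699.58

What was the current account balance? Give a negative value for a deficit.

-401.90

Goods balance = 2699.58 - 2859.50 = -159.92
Services balance = 541.39 - 685.45 = -144.06
Trade balance (goods + services) = -159.92 + (-144.06) = -303.98
Net primary income = -16.94
Net secondary income = -80.98
Current account = -303.98 + (-16.94) + (-80.98) = -401.90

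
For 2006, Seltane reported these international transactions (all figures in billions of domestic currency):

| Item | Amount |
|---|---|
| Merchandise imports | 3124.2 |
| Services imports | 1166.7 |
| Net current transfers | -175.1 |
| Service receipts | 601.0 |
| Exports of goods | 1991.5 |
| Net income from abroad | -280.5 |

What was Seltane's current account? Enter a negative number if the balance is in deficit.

Goods balance = 1991.5 - 3124.2 = -1132.7
Services balance = 601.0 - 1166.7 = -565.7
Trade balance (goods + services) = -1132.7 + (-565.7) = -1698.4
Net primary income = -280.5
Net secondary income = -175.1
Current account = -1698.4 + (-280.5) + (-175.1) = -2154.0

-2154.0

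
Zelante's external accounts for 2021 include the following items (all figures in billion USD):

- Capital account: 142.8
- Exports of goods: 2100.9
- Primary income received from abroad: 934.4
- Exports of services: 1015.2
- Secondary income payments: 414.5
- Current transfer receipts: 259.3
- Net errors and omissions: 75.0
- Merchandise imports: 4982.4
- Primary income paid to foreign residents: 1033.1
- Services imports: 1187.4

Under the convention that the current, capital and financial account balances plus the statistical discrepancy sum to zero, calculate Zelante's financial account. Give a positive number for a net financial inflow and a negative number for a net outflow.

Goods balance = 2100.9 - 4982.4 = -2881.5
Services balance = 1015.2 - 1187.4 = -172.2
Trade balance (goods + services) = -2881.5 + (-172.2) = -3053.7
Net primary income = 934.4 - 1033.1 = -98.7
Net secondary income = 259.3 - 414.5 = -155.2
Current account = -3053.7 + (-98.7) + (-155.2) = -3307.6
Financial account = -(-3307.6 + 142.8 + 75.0) = 3089.8

3089.8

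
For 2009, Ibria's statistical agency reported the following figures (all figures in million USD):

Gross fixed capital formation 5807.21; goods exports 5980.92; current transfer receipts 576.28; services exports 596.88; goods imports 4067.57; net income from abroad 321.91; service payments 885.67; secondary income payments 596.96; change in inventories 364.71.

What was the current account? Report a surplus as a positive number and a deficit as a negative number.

Goods balance = 5980.92 - 4067.57 = 1913.35
Services balance = 596.88 - 885.67 = -288.79
Trade balance (goods + services) = 1913.35 + (-288.79) = 1624.56
Net primary income = 321.91
Net secondary income = 576.28 - 596.96 = -20.68
Current account = 1624.56 + 321.91 + (-20.68) = 1925.79

1925.79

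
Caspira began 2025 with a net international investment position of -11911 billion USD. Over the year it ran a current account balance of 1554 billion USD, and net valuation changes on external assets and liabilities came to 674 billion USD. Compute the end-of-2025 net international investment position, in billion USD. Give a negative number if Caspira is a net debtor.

Change in NIIP = current account + net valuation change = 1554 + 674 = 2228
End-of-year NIIP = -11911 + 2228 = -9683

-9683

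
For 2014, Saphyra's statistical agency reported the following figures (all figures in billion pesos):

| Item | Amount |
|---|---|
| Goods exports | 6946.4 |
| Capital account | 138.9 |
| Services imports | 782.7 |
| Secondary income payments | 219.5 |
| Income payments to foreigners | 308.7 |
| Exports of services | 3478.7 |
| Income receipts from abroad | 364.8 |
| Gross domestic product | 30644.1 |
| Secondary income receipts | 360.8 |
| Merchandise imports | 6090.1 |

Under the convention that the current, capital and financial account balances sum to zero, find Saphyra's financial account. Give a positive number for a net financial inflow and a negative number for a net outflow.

Goods balance = 6946.4 - 6090.1 = 856.3
Services balance = 3478.7 - 782.7 = 2696.0
Trade balance (goods + services) = 856.3 + 2696.0 = 3552.3
Net primary income = 364.8 - 308.7 = 56.1
Net secondary income = 360.8 - 219.5 = 141.3
Current account = 3552.3 + 56.1 + 141.3 = 3749.7
Financial account = -(3749.7 + 138.9) = -3888.6

-3888.6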